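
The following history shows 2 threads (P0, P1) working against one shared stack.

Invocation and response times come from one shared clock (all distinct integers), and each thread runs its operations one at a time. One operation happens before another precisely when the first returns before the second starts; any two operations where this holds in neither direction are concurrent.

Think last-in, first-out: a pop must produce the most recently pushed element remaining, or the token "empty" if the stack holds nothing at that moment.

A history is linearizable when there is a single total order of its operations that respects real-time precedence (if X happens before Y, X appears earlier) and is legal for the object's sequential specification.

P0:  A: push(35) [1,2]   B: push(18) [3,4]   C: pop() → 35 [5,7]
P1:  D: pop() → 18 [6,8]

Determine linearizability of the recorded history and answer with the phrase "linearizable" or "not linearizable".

linearizable

one valid linearization: A, B, D, C
after step 1 (A push(35)): stack <35>
after step 2 (B push(18)): stack <35,18>
after step 3 (D pop() → 18): stack <35>
after step 4 (C pop() → 35): stack <>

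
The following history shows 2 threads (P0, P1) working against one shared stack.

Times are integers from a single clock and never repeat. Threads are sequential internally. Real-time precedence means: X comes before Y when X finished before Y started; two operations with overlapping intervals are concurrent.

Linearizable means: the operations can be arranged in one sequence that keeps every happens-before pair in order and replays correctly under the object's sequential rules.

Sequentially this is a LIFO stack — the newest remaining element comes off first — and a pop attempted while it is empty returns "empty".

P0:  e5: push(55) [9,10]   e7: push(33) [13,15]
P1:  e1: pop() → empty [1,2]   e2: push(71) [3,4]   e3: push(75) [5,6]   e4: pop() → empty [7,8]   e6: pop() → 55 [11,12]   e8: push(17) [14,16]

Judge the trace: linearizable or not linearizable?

cut after 7 events: linearizable; cut after 8 events (e4 responds, time 8): not linearizable
the sole real-time-consistent order of 4 completed operations fails the stack replay
one such order, e1, e2, e3, e4, breaks at step 4 where e4 pop() → empty is illegal

not linearizable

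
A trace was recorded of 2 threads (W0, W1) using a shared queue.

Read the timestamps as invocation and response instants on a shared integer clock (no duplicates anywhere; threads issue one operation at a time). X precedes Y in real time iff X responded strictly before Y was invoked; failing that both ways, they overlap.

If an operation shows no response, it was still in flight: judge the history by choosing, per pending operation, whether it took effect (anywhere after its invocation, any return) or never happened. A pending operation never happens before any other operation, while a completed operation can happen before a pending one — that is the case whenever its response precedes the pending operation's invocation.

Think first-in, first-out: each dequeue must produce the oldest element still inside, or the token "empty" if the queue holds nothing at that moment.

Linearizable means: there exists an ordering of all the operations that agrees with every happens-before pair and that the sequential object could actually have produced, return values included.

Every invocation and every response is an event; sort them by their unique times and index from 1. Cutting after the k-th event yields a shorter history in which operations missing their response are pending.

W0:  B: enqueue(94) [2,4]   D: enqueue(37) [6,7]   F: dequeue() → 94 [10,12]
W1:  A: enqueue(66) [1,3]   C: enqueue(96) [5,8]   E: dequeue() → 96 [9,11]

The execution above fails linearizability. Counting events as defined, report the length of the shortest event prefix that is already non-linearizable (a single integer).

11

events 1..10 are still linearizable — one witness is A, B, C, D:
step 1: A enqueue(66) — queue <66>
step 2: B enqueue(94) — queue <66,94>
step 3: C enqueue(96) — queue <66,94,96>
step 4: D enqueue(37) — queue <66,94,96,37>
include event 11 — E responding at 11 — and every candidate order breaks
including or dropping the 1 pending operation (F) in any combination fails
sample order A, B, C, D, E (pending dropped) stalls at step 5 — E dequeue() → 96 has no legal effect
sample order A, B, D, C, E (pending dropped) stalls at step 5 — E dequeue() → 96 has no legal effect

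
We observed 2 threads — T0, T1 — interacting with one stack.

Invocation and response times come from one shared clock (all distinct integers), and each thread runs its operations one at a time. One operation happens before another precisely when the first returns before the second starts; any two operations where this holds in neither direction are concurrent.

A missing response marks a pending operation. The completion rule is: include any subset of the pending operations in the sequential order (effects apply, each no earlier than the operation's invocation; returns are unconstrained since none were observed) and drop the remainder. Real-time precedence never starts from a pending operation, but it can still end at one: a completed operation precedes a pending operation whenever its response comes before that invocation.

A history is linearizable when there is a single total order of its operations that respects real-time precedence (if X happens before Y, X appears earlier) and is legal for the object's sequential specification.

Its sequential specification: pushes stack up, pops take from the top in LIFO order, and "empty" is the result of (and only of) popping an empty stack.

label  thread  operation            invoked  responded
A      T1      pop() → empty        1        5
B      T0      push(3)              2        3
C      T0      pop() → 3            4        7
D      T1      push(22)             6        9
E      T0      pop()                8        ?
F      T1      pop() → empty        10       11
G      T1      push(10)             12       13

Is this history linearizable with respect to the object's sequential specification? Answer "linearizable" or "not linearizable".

a witness: A, B, C, D, E, F, G
1. A pop() → empty, leaving stack <>
2. B push(3), leaving stack <3>
3. C pop() → 3, leaving stack <>
4. D push(22), leaving stack <22>
5. E pop() (pending, included), leaving stack <>
6. F pop() → empty, leaving stack <>
7. G push(10), leaving stack <10>

linearizable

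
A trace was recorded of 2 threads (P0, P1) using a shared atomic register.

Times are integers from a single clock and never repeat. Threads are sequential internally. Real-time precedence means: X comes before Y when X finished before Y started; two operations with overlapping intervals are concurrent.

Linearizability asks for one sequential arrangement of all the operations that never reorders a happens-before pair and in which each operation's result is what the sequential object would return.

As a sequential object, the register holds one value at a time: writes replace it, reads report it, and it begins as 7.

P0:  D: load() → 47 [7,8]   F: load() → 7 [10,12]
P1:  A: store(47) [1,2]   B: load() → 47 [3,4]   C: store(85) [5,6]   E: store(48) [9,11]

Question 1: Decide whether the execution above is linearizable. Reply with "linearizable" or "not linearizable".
not linearizable

cut after 7 events: linearizable; cut after 8 events (D responds, time 8): not linearizable
exactly one order of the 4 completed ops respects real time; the atomic register replay fails
sample order A, B, C, D stalls at step 4 — D load() → 47 has no legal effect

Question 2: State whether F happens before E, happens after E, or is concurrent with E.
Answer: concurrent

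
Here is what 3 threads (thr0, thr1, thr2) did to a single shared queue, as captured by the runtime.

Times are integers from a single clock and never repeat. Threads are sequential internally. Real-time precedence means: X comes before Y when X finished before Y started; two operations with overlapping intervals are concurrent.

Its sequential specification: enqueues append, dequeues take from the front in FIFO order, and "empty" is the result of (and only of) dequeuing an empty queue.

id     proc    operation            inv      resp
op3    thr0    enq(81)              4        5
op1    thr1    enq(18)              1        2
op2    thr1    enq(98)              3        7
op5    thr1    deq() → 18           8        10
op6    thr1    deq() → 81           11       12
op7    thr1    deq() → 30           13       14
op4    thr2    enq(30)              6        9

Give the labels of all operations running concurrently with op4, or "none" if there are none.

op2, op5

op4 spans [6,9]; an op avoiding the whole window 6..9 is ordered, any other is concurrent
op1 [1,2]: before
op2 [3,7]: concurrent
op3 [4,5]: before
op5 [8,10]: concurrent
op6 [11,12]: after
op7 [13,14]: after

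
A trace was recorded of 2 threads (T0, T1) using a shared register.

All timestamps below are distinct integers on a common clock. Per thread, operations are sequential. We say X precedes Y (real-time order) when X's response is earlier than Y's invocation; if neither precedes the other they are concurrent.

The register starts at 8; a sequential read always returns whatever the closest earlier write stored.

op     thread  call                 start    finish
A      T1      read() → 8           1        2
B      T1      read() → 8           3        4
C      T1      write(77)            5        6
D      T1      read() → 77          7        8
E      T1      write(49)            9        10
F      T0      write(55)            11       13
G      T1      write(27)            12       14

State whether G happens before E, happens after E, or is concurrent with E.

after

G spans [12,14], E spans [9,10]
resp(E)=10 < inv(G)=12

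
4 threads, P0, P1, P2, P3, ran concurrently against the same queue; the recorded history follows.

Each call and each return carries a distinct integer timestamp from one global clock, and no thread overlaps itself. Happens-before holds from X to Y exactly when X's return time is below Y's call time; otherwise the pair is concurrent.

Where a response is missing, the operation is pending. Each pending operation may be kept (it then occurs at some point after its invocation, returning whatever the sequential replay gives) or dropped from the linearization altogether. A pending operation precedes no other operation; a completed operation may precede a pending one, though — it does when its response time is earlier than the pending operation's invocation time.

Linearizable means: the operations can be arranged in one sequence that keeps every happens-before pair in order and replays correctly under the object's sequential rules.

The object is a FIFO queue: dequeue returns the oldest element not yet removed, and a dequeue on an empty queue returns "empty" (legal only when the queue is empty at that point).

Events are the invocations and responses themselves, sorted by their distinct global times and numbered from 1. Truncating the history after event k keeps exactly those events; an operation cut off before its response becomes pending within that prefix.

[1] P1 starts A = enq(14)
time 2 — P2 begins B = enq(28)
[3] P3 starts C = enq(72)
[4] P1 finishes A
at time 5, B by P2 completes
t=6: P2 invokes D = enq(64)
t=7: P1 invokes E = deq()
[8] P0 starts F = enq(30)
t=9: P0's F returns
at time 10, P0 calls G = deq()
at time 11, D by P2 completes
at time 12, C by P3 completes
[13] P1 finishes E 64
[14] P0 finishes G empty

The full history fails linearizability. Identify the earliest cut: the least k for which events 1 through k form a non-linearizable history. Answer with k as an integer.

events 1..12 are linearizable; a witness order is A, B, C, D, E, F:
after step 1 (A enq(14)): queue <14>
after step 2 (B enq(28)): queue <14,28>
after step 3 (C enq(72)): queue <14,28,72>
after step 4 (D enq(64)): queue <14,28,72,64>
after step 5 (E deq() (pending, included)): queue <28,72,64>
after step 6 (F enq(30)): queue <28,72,64,30>
once event 13 joins (E's response, time 13), exhaustive search finds no witness
every completion of the 1 pending operation (G) was checked; none linearizes
e.g. A, B, C, D, E, F (pending dropped): illegal at step 5, since E deq() → 64 cannot apply there
e.g. A, B, C, D, F, E (pending dropped): illegal at step 6, since E deq() → 64 cannot apply there

13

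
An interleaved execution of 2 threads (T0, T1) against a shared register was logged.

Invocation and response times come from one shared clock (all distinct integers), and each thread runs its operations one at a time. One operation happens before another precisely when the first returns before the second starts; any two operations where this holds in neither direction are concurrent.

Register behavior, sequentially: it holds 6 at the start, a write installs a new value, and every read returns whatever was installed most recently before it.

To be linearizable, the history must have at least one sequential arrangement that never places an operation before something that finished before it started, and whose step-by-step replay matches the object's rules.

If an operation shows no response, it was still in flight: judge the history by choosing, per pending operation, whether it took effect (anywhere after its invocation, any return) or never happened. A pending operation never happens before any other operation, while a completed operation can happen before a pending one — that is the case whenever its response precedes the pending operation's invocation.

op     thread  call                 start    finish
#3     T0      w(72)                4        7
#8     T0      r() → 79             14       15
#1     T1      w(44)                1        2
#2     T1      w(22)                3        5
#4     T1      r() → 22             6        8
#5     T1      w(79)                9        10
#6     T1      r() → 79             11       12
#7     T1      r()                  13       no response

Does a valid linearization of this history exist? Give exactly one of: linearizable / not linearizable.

linearizable

witness order: #1, #2, #4, #3, #5, #6, #7, #8
after step 1 (#1 w(44)): value 44
after step 2 (#2 w(22)): value 22
after step 3 (#4 r() → 22): value 22
after step 4 (#3 w(72)): value 72
after step 5 (#5 w(79)): value 79
after step 6 (#6 r() → 79): value 79
after step 7 (#7 r() (pending, included)): value 79
after step 8 (#8 r() → 79): value 79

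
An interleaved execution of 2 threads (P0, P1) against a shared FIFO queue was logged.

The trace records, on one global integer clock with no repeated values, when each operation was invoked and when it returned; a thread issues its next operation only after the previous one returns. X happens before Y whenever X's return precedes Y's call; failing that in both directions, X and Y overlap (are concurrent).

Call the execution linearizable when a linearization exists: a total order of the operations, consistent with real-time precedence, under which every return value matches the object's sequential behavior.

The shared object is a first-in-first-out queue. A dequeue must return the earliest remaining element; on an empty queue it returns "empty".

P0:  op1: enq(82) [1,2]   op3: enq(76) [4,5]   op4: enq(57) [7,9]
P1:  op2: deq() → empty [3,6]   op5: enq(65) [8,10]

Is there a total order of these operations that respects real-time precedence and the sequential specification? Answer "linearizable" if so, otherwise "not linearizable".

not linearizable

the violation lands at event 6, op2's response at time 6: events 1..5 linearize, events 1..6 do not
no legal order exists: 2 real-time-consistent candidates over 3 completed FIFO queue operations, all rejected
sample order op1, op2, op3 stalls at step 2 — op2 deq() → empty has no legal effect
sample order op1, op3, op2 stalls at step 3 — op2 deq() → empty has no legal effect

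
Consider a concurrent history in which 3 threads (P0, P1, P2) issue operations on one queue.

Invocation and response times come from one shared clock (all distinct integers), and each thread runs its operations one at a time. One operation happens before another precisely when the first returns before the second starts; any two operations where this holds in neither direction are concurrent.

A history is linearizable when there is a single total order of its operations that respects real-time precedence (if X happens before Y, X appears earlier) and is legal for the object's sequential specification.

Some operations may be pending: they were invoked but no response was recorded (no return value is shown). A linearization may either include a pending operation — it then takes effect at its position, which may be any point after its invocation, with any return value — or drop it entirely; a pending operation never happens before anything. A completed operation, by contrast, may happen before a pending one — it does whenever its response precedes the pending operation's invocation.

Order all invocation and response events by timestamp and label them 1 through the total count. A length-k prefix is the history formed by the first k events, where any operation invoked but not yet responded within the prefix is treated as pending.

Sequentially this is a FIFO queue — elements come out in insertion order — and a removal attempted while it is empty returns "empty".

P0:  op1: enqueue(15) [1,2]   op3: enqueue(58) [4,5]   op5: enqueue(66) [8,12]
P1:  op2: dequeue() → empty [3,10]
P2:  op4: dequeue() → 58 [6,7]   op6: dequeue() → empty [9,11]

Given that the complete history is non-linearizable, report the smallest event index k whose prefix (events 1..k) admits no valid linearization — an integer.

events 1..9 are linearizable, e.g. via op1, op2, op3, op4:
step 1: op1 enqueue(15) — queue <15>
step 2: op2 dequeue() (pending, included) — queue <>
step 3: op3 enqueue(58) — queue <58>
step 4: op4 dequeue() → 58 — queue <>
at event 10 (op2's time-10 response) nothing linearizes any more
include/drop combinations of the 2 pending operations (op5, op6) were all tried; none helps
one such order, op1, op2, op3, op4 (pending dropped), breaks at step 2 where op2 dequeue() → empty is illegal
one such order, op1, op3, op2, op4 (pending dropped), breaks at step 3 where op2 dequeue() → empty is illegal

10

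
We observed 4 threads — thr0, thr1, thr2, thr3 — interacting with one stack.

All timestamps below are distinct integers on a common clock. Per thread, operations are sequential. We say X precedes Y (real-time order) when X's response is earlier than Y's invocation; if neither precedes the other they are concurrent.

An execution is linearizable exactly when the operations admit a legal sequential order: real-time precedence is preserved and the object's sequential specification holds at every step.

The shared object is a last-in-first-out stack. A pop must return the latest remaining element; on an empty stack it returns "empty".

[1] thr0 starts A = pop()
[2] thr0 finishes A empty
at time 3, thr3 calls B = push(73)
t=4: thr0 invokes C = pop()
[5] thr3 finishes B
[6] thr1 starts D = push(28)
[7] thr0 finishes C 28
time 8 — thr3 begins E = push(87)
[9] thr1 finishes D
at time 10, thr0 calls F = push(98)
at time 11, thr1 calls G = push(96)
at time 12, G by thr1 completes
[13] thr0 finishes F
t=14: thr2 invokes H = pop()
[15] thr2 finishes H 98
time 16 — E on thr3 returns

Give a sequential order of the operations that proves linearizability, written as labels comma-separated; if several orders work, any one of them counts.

A, B, D, C, E, G, F, H

1. A pop() → empty, leaving stack <>
2. B push(73), leaving stack <73>
3. D push(28), leaving stack <73,28>
4. C pop() → 28, leaving stack <73>
5. E push(87), leaving stack <73,87>
6. G push(96), leaving stack <73,87,96>
7. F push(98), leaving stack <73,87,96,98>
8. H pop() → 98, leaving stack <73,87,96>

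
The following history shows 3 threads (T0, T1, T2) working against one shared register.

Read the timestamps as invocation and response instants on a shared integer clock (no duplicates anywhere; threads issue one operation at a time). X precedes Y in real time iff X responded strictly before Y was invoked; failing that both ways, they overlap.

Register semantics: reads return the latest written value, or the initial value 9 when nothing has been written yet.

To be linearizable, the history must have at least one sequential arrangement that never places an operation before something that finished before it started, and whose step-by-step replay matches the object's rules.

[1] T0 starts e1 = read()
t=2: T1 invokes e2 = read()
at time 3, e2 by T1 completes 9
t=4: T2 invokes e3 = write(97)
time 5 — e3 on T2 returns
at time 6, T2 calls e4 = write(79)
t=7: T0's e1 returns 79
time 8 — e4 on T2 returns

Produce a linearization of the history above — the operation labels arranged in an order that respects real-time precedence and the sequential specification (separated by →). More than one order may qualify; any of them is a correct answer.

after step 1 (e2 read() → 9): value 9
after step 2 (e3 write(97)): value 97
after step 3 (e4 write(79)): value 79
after step 4 (e1 read() → 79): value 79

e2 → e3 → e4 → e1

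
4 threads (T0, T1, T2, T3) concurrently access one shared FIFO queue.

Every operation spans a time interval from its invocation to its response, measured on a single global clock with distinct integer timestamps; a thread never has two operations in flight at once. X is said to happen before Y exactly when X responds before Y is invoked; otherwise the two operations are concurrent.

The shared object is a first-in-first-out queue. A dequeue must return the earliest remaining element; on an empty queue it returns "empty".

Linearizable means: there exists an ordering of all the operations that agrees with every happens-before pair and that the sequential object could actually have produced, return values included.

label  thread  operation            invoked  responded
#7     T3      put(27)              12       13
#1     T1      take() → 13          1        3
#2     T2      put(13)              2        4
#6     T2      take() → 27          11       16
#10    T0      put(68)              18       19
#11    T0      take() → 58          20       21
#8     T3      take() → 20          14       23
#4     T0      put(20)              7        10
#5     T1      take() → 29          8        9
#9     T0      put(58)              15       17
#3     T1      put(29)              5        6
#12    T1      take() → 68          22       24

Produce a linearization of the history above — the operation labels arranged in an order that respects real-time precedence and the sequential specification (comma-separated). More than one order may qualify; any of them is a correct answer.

#2, #1, #3, #4, #5, #7, #8, #6, #9, #10, #11, #12

step 1: #2 put(13) — queue <13>
step 2: #1 take() → 13 — queue <>
step 3: #3 put(29) — queue <29>
step 4: #4 put(20) — queue <29,20>
step 5: #5 take() → 29 — queue <20>
step 6: #7 put(27) — queue <20,27>
step 7: #8 take() → 20 — queue <27>
step 8: #6 take() → 27 — queue <>
step 9: #9 put(58) — queue <58>
step 10: #10 put(68) — queue <58,68>
step 11: #11 take() → 58 — queue <68>
step 12: #12 take() → 68 — queue <>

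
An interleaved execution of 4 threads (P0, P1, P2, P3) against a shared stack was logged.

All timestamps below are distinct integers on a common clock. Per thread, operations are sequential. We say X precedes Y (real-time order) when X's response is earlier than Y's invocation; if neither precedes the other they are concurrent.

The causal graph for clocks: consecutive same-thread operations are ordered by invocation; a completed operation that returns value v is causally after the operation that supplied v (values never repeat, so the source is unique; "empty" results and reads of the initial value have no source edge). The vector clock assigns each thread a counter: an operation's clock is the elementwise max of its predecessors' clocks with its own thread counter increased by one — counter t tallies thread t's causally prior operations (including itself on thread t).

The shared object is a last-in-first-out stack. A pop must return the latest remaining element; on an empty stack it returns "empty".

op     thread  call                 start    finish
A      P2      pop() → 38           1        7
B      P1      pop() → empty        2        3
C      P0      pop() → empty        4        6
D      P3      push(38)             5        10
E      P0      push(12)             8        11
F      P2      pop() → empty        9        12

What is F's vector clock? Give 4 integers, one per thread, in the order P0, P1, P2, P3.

(0, 0, 2, 1)

D (invocation 5): nothing precedes it; P3's component alone gives (0, 0, 0, 1)
B (invocation 2): nothing precedes it; P1's component alone gives (0, 1, 0, 0)
C (invocation 4): nothing precedes it; P0's component alone gives (1, 0, 0, 0)
invoked at 1, A merges VC(D)=(0, 0, 0, 1) and bumps P2's slot → (0, 0, 1, 1)
invoked at 8, E merges VC(C)=(1, 0, 0, 0) and bumps P0's slot → (2, 0, 0, 0)
invoked at 9, F merges VC(A)=(0, 0, 1, 1) and bumps P2's slot → (0, 0, 2, 1)
target: VC(F) = (0, 0, 2, 1)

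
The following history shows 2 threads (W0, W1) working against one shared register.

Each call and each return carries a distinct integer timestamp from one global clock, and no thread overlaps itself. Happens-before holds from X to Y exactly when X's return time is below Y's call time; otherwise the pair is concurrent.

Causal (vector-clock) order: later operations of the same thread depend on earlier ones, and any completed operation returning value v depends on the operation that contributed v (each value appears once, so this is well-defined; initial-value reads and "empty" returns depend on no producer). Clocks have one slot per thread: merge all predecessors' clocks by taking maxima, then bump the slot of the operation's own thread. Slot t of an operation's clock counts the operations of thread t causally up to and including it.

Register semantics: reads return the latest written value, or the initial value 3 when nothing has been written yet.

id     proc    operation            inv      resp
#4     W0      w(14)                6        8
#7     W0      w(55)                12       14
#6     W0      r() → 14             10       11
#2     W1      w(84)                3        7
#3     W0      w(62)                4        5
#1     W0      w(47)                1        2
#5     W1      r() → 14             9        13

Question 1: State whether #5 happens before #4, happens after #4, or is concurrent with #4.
#5 spans [9,13], #4 spans [6,8]
resp(#4)=8 < inv(#5)=9

after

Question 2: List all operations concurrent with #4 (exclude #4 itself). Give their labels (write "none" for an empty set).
overlap test against #4 [6,8]: concurrent iff the interval meets 6..8
#1 [1,2]: before
#2 [3,7]: concurrent
#3 [4,5]: before
#5 [9,13]: after
#6 [10,11]: after
#7 [12,14]: after

#2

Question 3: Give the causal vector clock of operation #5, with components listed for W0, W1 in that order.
invoked at 3, #2 has no predecessors; its own W1 bump gives (0, 1)
invoked at 1, #1 has no predecessors; its own W0 bump gives (1, 0)
merge at #3 (invoked 4): VC(#1)=(1, 0), own-thread bump on W0 → (2, 0)
merge at #4 (invoked 6): VC(#3)=(2, 0), own-thread bump on W0 → (3, 0)
merge at #6 (invoked 10): VC(#4)=(3, 0), own-thread bump on W0 → (4, 0)
merge at #5 (invoked 9): VC(#2)=(0, 1), VC(#4)=(3, 0), own-thread bump on W1 → (3, 2)
merge at #7 (invoked 12): VC(#6)=(4, 0), own-thread bump on W0 → (5, 0)
target: VC(#5) = (3, 2)

(3, 2)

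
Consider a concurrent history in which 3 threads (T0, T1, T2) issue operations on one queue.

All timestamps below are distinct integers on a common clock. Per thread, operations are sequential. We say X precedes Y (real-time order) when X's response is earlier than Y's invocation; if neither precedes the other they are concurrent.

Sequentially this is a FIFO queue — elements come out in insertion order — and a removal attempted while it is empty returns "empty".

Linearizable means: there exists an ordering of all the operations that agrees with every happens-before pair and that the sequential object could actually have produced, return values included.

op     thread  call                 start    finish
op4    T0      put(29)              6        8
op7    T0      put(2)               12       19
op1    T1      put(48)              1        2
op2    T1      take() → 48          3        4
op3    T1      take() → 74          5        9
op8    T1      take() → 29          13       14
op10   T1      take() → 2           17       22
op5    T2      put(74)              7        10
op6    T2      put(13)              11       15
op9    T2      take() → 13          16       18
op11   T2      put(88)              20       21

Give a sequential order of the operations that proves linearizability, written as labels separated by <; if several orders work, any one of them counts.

1. op1 put(48), leaving queue <48>
2. op2 take() → 48, leaving queue <>
3. op5 put(74), leaving queue <74>
4. op3 take() → 74, leaving queue <>
5. op4 put(29), leaving queue <29>
6. op6 put(13), leaving queue <29,13>
7. op7 put(2), leaving queue <29,13,2>
8. op8 take() → 29, leaving queue <13,2>
9. op9 take() → 13, leaving queue <2>
10. op10 take() → 2, leaving queue <>
11. op11 put(88), leaving queue <88>

op1 < op2 < op5 < op3 < op4 < op6 < op7 < op8 < op9 < op10 < op11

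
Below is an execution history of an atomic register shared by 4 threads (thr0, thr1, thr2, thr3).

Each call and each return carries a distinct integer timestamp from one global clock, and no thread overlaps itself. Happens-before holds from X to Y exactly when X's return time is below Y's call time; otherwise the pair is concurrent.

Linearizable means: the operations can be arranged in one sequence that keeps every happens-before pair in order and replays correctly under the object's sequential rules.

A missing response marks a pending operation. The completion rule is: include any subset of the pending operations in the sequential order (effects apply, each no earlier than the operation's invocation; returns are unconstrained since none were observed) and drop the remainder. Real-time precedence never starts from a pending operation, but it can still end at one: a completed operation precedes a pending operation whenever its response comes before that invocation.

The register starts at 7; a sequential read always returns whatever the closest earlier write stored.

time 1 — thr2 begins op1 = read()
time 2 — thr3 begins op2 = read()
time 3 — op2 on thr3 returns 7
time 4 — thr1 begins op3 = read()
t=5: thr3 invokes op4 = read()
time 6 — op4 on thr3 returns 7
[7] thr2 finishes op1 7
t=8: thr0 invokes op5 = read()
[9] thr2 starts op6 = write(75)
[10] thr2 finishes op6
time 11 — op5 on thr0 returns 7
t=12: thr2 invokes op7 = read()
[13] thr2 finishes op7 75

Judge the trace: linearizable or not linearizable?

witness order: op1, op2, op3, op4, op5, op6, op7
1. op1 read() → 7, leaving value 7
2. op2 read() → 7, leaving value 7
3. op3 read() (pending, included), leaving value 7
4. op4 read() → 7, leaving value 7
5. op5 read() → 7, leaving value 7
6. op6 write(75), leaving value 75
7. op7 read() → 75, leaving value 75

linearizable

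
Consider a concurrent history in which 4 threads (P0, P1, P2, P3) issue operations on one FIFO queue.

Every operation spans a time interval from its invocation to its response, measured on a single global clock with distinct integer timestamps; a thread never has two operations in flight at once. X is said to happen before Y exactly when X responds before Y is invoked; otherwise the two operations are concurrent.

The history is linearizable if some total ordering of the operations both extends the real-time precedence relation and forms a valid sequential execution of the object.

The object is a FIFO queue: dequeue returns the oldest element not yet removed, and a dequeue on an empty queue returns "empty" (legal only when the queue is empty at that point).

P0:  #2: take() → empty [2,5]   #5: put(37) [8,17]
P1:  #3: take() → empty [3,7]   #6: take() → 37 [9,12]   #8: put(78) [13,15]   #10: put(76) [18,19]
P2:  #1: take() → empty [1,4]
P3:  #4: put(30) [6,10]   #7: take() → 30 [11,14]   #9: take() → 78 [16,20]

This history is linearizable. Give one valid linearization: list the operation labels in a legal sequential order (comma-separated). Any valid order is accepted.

#1, #2, #3, #4, #5, #7, #6, #8, #9, #10

1. #1 take() → empty, leaving queue <>
2. #2 take() → empty, leaving queue <>
3. #3 take() → empty, leaving queue <>
4. #4 put(30), leaving queue <30>
5. #5 put(37), leaving queue <30,37>
6. #7 take() → 30, leaving queue <37>
7. #6 take() → 37, leaving queue <>
8. #8 put(78), leaving queue <78>
9. #9 take() → 78, leaving queue <>
10. #10 put(76), leaving queue <76>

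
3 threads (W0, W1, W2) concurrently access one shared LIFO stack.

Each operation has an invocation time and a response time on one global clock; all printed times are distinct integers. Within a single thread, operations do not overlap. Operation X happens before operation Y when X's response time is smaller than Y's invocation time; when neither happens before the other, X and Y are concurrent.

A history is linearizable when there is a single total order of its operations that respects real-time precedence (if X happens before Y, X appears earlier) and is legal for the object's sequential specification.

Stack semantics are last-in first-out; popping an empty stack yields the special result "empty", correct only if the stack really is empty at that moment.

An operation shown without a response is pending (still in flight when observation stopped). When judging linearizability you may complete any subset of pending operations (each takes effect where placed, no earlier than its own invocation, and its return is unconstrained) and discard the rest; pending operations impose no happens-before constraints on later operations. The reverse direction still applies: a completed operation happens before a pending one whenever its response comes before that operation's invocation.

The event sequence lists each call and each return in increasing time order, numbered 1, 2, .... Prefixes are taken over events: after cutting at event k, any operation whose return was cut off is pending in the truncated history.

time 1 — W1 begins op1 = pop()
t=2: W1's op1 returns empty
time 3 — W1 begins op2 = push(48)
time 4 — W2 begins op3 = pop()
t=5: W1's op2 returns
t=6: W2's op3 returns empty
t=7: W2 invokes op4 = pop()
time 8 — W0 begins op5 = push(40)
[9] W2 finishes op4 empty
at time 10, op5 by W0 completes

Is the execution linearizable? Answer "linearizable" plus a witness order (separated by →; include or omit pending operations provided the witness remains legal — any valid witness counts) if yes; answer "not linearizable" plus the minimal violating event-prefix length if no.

not linearizable — minimal violating prefix: 9 events

events 1..8 are fine; event 9 — the response of op4 at time 9 — makes the prefix non-linearizable
real-time-consistent orders of the 4 completed operations: 2 — all fail the LIFO stack replay
include/drop combinations of the 1 pending operation (op5) were all tried; none helps
for example op1, op2, op3, op4 (pending dropped) fails at step 3: op3 pop() → empty is not legal there
for example op1, op3, op2, op4 (pending dropped) fails at step 4: op4 pop() → empty is not legal there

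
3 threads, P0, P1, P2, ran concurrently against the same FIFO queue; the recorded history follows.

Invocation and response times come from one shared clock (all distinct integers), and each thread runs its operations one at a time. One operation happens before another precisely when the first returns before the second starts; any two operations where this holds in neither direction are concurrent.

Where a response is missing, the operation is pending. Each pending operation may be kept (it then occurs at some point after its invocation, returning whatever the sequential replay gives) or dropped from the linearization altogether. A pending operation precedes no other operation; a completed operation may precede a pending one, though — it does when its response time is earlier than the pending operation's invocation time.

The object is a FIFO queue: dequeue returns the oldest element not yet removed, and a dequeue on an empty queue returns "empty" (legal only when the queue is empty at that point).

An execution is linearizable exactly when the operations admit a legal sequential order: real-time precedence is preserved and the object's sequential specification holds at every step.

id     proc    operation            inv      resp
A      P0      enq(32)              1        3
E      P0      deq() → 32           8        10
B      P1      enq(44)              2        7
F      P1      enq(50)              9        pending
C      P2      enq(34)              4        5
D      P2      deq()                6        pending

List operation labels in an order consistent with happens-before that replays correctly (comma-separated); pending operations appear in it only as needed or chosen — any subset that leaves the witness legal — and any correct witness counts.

step 1: A enq(32) — queue <32>
step 2: B enq(44) — queue <32,44>
step 3: C enq(34) — queue <32,44,34>
step 4: E deq() → 32 — queue <44,34>

A, B, C, E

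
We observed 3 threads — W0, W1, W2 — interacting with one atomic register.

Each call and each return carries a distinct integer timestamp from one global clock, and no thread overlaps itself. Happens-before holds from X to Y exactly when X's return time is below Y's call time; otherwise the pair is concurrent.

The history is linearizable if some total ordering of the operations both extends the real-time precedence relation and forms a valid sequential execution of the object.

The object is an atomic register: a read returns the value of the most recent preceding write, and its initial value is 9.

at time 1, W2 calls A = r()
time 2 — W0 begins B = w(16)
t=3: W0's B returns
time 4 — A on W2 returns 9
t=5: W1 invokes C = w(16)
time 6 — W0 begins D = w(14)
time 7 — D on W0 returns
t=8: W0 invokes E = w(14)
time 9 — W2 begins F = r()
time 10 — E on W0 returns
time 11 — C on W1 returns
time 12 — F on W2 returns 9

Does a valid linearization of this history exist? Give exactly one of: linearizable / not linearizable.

prefix check: 1..11 passes, 1..12 fails once F's time-12 response joins
every one of the 16 real-time-consistent orders over 6 completed atomic register ops fails the sequential spec
for example A, B, C, D, E, F fails at step 6: F r() → 9 is not legal there
for example A, B, C, D, F, E fails at step 5: F r() → 9 is not legal there

not linearizable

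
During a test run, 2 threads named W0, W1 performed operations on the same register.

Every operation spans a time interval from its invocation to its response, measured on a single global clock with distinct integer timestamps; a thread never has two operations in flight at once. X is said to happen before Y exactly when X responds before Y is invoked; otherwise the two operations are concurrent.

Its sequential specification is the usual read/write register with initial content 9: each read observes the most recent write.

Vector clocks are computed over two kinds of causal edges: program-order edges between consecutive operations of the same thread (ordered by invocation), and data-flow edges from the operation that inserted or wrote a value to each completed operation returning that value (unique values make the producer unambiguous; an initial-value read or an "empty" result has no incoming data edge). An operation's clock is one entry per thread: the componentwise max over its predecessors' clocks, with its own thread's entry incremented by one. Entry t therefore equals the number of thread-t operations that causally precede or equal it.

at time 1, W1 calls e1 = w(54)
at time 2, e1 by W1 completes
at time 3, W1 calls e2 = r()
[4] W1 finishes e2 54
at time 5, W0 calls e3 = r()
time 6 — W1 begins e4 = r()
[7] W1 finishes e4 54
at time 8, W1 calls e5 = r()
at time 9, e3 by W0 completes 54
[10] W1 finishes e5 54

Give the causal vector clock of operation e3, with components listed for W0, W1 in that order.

(1, 1)

e1, invoked 1, has no incoming edges; only W1's bump applies → (0, 1)
e2, invoked 3, takes VC(e1)=(0, 1) under max, adds 1 for W1 → (0, 2)
e3, invoked 5, takes VC(e1)=(0, 1) under max, adds 1 for W0 → (1, 1)
e4, invoked 6, takes VC(e1)=(0, 1), VC(e2)=(0, 2) under max, adds 1 for W1 → (0, 3)
e5, invoked 8, takes VC(e1)=(0, 1), VC(e4)=(0, 3) under max, adds 1 for W1 → (0, 4)
target: VC(e3) = (1, 1)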